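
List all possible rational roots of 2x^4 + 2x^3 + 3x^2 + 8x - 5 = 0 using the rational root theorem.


Rational root theorem: possible roots are ±p/q where:
  p divides the constant term (-5): p ∈ {1, 5}
  q divides the leading coefficient (2): q ∈ {1, 2}

All possible rational roots: -5, -5/2, -1, -1/2, 1/2, 1, 5/2, 5

-5, -5/2, -1, -1/2, 1/2, 1, 5/2, 5


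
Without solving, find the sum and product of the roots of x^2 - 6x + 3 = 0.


By Vieta's formulas for ax^2 + bx + c = 0:
  Sum of roots = -b/a
  Product of roots = c/a

Here a = 1, b = -6, c = 3
Sum = -(-6)/1 = 6
Product = 3/1 = 3

Sum = 6, Product = 3


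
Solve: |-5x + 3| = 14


An absolute value equation |expr| = 14 gives two cases:
Case 1: -5x + 3 = 14
  -5x = 11, so x = -11/5
Case 2: -5x + 3 = -14
  -5x = -17, so x = 17/5

x = -11/5, x = 17/5


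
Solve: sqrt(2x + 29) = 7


Square both sides: 2x + 29 = 7^2 = 49
2x = 49 - 29 = 20
x = 10
Check: sqrt(2*10 + 29) = sqrt(49) = 7 ✓

x = 10


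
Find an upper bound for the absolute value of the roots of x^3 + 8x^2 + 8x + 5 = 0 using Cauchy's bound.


Cauchy's bound: all roots r satisfy |r| <= 1 + max(|a_i/a_n|) for i = 0,...,n-1
where a_n is the leading coefficient.

Coefficients: [1, 8, 8, 5]
Leading coefficient a_n = 1
Ratios |a_i/a_n|: 8, 8, 5
Maximum ratio: 8
Cauchy's bound: |r| <= 1 + 8 = 9

Upper bound = 9


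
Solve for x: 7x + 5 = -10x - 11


Starting with: 7x + 5 = -10x - 11
Move all x terms to left: (7 + 10)x = -11 - 5
Simplify: 17x = -16
Divide both sides by 17: x = -16/17

x = -16/17


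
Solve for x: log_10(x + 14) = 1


Convert to exponential form: x + 14 = 10^1 = 10
x = 10 - 14 = -4
Check: log_10(-4 + 14) = log_10(10) = log_10(10) = 1 ✓

x = -4


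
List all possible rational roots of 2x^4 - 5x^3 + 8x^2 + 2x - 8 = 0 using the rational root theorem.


Rational root theorem: possible roots are ±p/q where:
  p divides the constant term (-8): p ∈ {1, 2, 4, 8}
  q divides the leading coefficient (2): q ∈ {1, 2}

All possible rational roots: -8, -4, -2, -1, -1/2, 1/2, 1, 2, 4, 8

-8, -4, -2, -1, -1/2, 1/2, 1, 2, 4, 8


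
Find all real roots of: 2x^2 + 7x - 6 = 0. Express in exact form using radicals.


Using the quadratic formula: x = (-b ± sqrt(b^2 - 4ac)) / (2a)
Here a = 2, b = 7, c = -6
Discriminant = b^2 - 4ac = 7^2 - 4(2)(-6) = 49 + 48 = 97
Since discriminant = 97 > 0, there are two real roots.
x = (-7 ± sqrt(97)) / 4
Numerically: x ≈ 0.7122 or x ≈ -4.2122

x = (-7 + sqrt(97)) / 4 or x = (-7 - sqrt(97)) / 4


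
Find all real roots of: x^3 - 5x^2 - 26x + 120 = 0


Let p(x) = x^3 - 5x^2 - 26x + 120. By the rational root theorem (leading coefficient 1), any rational root is an integer divisor of 120: try ±1, ±2, ... in turn.
Test x = 1: value = 90 ≠ 0.
Test x = -1: value = 140 ≠ 0.
Test x = 2: value = 56 ≠ 0.
Test x = -2: value = 144 ≠ 0.
Test x = 3: value = 24 ≠ 0.
Test x = -3: value = 126 ≠ 0.
Test x = 4: value = 0 ✓, so (x - 4) is a factor.
Synthetic division by (x - 4): bring down 1; 1(4) - 5 = -1; (-1)(4) - 26 = -30; (-30)(4) + 120 = 0 → quotient x^2 - x - 30, remainder 0.
Solve the quadratic x^2 - x - 30 = 0: discriminant = (-1)^2 - 4(1)(-30) = 1 + 120 = 121.
sqrt(121) = 11, so x = (1 ± 11)/2: x = 6 or x = -5.

x = -5, x = 4, x = 6


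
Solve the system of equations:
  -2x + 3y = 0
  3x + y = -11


Using Cramer's rule:
Determinant D = (-2)(1) - (3)(3) = -2 - 9 = -11
Dx = (0)(1) - (-11)(3) = 0 + 33 = 33
Dy = (-2)(-11) - (3)(0) = 22 - 0 = 22
x = Dx/D = 33/-11 = -3
y = Dy/D = 22/-11 = -2

x = -3, y = -2


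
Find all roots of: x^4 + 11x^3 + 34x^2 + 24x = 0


The constant term is 0, so x = 0 is a root. Factor out x:
  x^3 + 11x^2 + 34x + 24 = 0
Let p(x) = x^3 + 11x^2 + 34x + 24. By the rational root theorem (leading coefficient 1), any rational root is an integer divisor of 24: try ±1, ±2, ... in turn.
Test x = 1: value = 70 ≠ 0.
Test x = -1: value = 0 ✓, so (x + 1) is a factor.
Synthetic division by (x + 1): bring down 1; 1(-1) + 11 = 10; 10(-1) + 34 = 24; 24(-1) + 24 = 0 → quotient x^2 + 10x + 24, remainder 0.
Solve the quadratic x^2 + 10x + 24 = 0: discriminant = 10^2 - 4(1)(24) = 100 - 96 = 4.
sqrt(4) = 2, so x = (-10 ± 2)/2: x = -4 or x = -6.
Collecting all roots found:

x = -6, x = -4, x = -1, x = 0


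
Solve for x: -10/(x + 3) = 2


Multiply both sides by (x + 3): -10 = 2(x + 3)
Distribute: -10 = 2x + 6
2x = -10 - 6 = -16
x = -8

x = -8


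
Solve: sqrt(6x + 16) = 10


Square both sides: 6x + 16 = 10^2 = 100
6x = 100 - 16 = 84
x = 14
Check: sqrt(6*14 + 16) = sqrt(100) = 10 ✓

x = 14


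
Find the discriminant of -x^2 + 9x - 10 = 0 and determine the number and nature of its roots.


For ax^2 + bx + c = 0, discriminant D = b^2 - 4ac
Here a = -1, b = 9, c = -10
D = (9)^2 - 4(-1)(-10) = 81 - 40 = 41

D = 41 > 0 but not a perfect square
The equation has 2 distinct real irrational roots.

Discriminant = 41, 2 distinct real irrational roots


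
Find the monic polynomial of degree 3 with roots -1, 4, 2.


A monic polynomial with roots -1, 4, 2 is:
p(x) = (x + 1)(x - 4)(x - 2)
After multiplying by (x + 1): x + 1
After multiplying by (x - 4): x^2 - 3x - 4
After multiplying by (x - 2): x^3 - 5x^2 + 2x + 8

x^3 - 5x^2 + 2x + 8


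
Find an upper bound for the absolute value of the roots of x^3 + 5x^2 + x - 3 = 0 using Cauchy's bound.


Cauchy's bound: all roots r satisfy |r| <= 1 + max(|a_i/a_n|) for i = 0,...,n-1
where a_n is the leading coefficient.

Coefficients: [1, 5, 1, -3]
Leading coefficient a_n = 1
Ratios |a_i/a_n|: 5, 1, 3
Maximum ratio: 5
Cauchy's bound: |r| <= 1 + 5 = 6

Upper bound = 6


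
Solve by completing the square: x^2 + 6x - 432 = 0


Start: x^2 + 6x - 432 = 0
Move constant: x^2 + 6x = 432
Half of 6 is 3, squared is 9
Add 9 to both sides: x^2 + 6x + 9 = 441
(x + 3)^2 = 441
x + 3 = ±21
x = -3 + 21 = 18 or x = -3 - 21 = -24

x = -24, x = 18


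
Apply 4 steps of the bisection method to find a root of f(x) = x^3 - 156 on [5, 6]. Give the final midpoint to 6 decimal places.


f(x) = x^3 - 156
f(5) = -31 < 0
f(6) = 60 > 0

Step 1: midpoint = (5.000000 + 6.000000)/2 = 5.500000
  f(5.500000) = 10.375000
  f(mid) > 0, so root is in [5.000000, 5.500000]

Step 2: midpoint = (5.000000 + 5.500000)/2 = 5.250000
  f(5.250000) = -11.296875
  f(mid) < 0, so root is in [5.250000, 5.500000]

Step 3: midpoint = (5.250000 + 5.500000)/2 = 5.375000
  f(5.375000) = -0.712891
  f(mid) < 0, so root is in [5.375000, 5.500000]

Step 4: midpoint = (5.375000 + 5.500000)/2 = 5.437500
  f(5.437500) = 4.767334
  f(mid) > 0, so root is in [5.375000, 5.437500]

midpoint = 5.437500


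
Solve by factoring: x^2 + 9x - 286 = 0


We need two numbers that multiply to -286 and add to 9.
Those numbers are -13 and 22 (since (-13) * 22 = -286 and (-13) + 22 = 9).
So x^2 + 9x - 286 = (x - 13)(x + 22) = 0
Setting each factor to zero: x = 13 or x = -22

x = -22, x = 13


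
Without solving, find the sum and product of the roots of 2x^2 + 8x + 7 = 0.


By Vieta's formulas for ax^2 + bx + c = 0:
  Sum of roots = -b/a
  Product of roots = c/a

Here a = 2, b = 8, c = 7
Sum = -(8)/2 = -4
Product = 7/2 = 7/2

Sum = -4, Product = 7/2


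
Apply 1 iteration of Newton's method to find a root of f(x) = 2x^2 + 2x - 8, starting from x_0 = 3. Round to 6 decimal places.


Newton's method: x_(n+1) = x_n - f(x_n)/f'(x_n)
f(x) = 2x^2 + 2x - 8
f'(x) = 4x + 2

Iteration 1:
  f(3.000000) = 16.000000
  f'(3.000000) = 14.000000
  x_1 = 3.000000 - (16.000000)/(14.000000) = 1.857143

x_1 = 1.857143


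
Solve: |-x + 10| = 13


An absolute value equation |expr| = 13 gives two cases:
Case 1: -x + 10 = 13
  -x = 3, so x = -3
Case 2: -x + 10 = -13
  -x = -23, so x = 23

x = -3, x = 23


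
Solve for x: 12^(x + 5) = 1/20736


Express both sides with the same base.
1/20736 = 12^(-4)
Since the bases match, equate exponents: x + 5 = -4
So x = -4 - (5) = -9

x = -9


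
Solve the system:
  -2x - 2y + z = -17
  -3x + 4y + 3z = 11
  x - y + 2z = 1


Using Cramer's rule. Expand each determinant along the first row.
D  = (-2)*[4*2 - 3*(-1)] - (-2)*[(-3)*2 - 3*1] + 1*[(-3)*(-1) - 4*1]
  = (-2)*(11) - (-2)*(-9) + 1*(-1) = -41
Dx = (-17)*[4*2 - 3*(-1)] - (-2)*[11*2 - 3*1] + 1*[11*(-1) - 4*1]
  = (-17)*(11) - (-2)*(19) + 1*(-15) = -164
Dy = (-2)*[11*2 - 3*1] - (-17)*[(-3)*2 - 3*1] + 1*[(-3)*1 - 11*1]
  = (-2)*(19) - (-17)*(-9) + 1*(-14) = -205
Dz = (-2)*[4*1 - 11*(-1)] - (-2)*[(-3)*1 - 11*1] + (-17)*[(-3)*(-1) - 4*1]
  = (-2)*(15) - (-2)*(-14) + (-17)*(-1) = -41
x = Dx/D = -164/-41 = 4, y = Dy/D = -205/-41 = 5, z = Dz/D = -41/-41 = 1
Check eq1: (-2)(4) + (-2)(5) + (1)(1) = -17 = -17 ✓
Check eq2: (-3)(4) + (4)(5) + (3)(1) = 11 = 11 ✓
Check eq3: (1)(4) + (-1)(5) + (2)(1) = 1 = 1 ✓

x = 4, y = 5, z = 1


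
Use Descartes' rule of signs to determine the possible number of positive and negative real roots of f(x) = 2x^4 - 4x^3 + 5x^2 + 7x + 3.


Descartes' rule of signs:

For positive roots, count sign changes in f(x) = 2x^4 - 4x^3 + 5x^2 + 7x + 3:
Signs of coefficients: +, -, +, +, +
Number of sign changes: 2
Possible positive real roots: 2, 0

For negative roots, examine f(-x) = 2x^4 + 4x^3 + 5x^2 - 7x + 3:
Signs of coefficients: +, +, +, -, +
Number of sign changes: 2
Possible negative real roots: 2, 0

Positive roots: 2 or 0; Negative roots: 2 or 0


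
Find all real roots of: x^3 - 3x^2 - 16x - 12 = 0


Let p(x) = x^3 - 3x^2 - 16x - 12. By the rational root theorem (leading coefficient 1), any rational root is an integer divisor of 12: try ±1, ±2, ... in turn.
Test x = 1: value = -30 ≠ 0.
Test x = -1: value = 0 ✓, so (x + 1) is a factor.
Synthetic division by (x + 1): bring down 1; 1(-1) - 3 = -4; (-4)(-1) - 16 = -12; (-12)(-1) - 12 = 0 → quotient x^2 - 4x - 12, remainder 0.
Solve the quadratic x^2 - 4x - 12 = 0: discriminant = (-4)^2 - 4(1)(-12) = 16 + 48 = 64.
sqrt(64) = 8, so x = (4 ± 8)/2: x = 6 or x = -2.

x = -2, x = -1, x = 6


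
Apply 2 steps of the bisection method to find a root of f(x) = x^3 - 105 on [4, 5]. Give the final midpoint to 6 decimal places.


f(x) = x^3 - 105
f(4) = -41 < 0
f(5) = 20 > 0

Step 1: midpoint = (4.000000 + 5.000000)/2 = 4.500000
  f(4.500000) = -13.875000
  f(mid) < 0, so root is in [4.500000, 5.000000]

Step 2: midpoint = (4.500000 + 5.000000)/2 = 4.750000
  f(4.750000) = 2.171875
  f(mid) > 0, so root is in [4.500000, 4.750000]

midpoint = 4.750000


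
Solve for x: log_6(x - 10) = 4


Convert to exponential form: x - 10 = 6^4 = 1296
x = 1296 + 10 = 1306
Check: log_6(1306 - 10) = log_6(1296) = log_6(1296) = 4 ✓

x = 1306


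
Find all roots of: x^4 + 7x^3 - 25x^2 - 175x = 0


The constant term is 0, so x = 0 is a root. Factor out x:
  x^3 + 7x^2 - 25x - 175 = 0
Let p(x) = x^3 + 7x^2 - 25x - 175. By the rational root theorem (leading coefficient 1), any rational root is an integer divisor of 175: try ±1, ±2, ... in turn.
Test x = 1: value = -192 ≠ 0.
Test x = -1: value = -144 ≠ 0.
Test x = 5: value = 0 ✓, so (x - 5) is a factor.
Synthetic division by (x - 5): bring down 1; 1(5) + 7 = 12; 12(5) - 25 = 35; 35(5) - 175 = 0 → quotient x^2 + 12x + 35, remainder 0.
Solve the quadratic x^2 + 12x + 35 = 0: discriminant = 12^2 - 4(1)(35) = 144 - 140 = 4.
sqrt(4) = 2, so x = (-12 ± 2)/2: x = -5 or x = -7.
Collecting all roots found:

x = -7, x = -5, x = 0, x = 5


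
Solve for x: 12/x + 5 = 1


Subtract 5 from both sides: 12/x = -4
Multiply both sides by x: 12 = -4 * x
Divide by -4: x = -3

x = -3


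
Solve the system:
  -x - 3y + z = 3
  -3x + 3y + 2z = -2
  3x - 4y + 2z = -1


Using Cramer's rule. Expand each determinant along the first row.
D  = (-1)*[3*2 - 2*(-4)] - (-3)*[(-3)*2 - 2*3] + 1*[(-3)*(-4) - 3*3]
  = (-1)*(14) - (-3)*(-12) + 1*(3) = -47
Dx = 3*[3*2 - 2*(-4)] - (-3)*[(-2)*2 - 2*(-1)] + 1*[(-2)*(-4) - 3*(-1)]
  = 3*(14) - (-3)*(-2) + 1*(11) = 47
Dy = (-1)*[(-2)*2 - 2*(-1)] - 3*[(-3)*2 - 2*3] + 1*[(-3)*(-1) - (-2)*3]
  = (-1)*(-2) - 3*(-12) + 1*(9) = 47
Dz = (-1)*[3*(-1) - (-2)*(-4)] - (-3)*[(-3)*(-1) - (-2)*3] + 3*[(-3)*(-4) - 3*3]
  = (-1)*(-11) - (-3)*(9) + 3*(3) = 47
x = Dx/D = 47/-47 = -1, y = Dy/D = 47/-47 = -1, z = Dz/D = 47/-47 = -1
Check eq1: (-1)(-1) + (-3)(-1) + (1)(-1) = 3 = 3 ✓
Check eq2: (-3)(-1) + (3)(-1) + (2)(-1) = -2 = -2 ✓
Check eq3: (3)(-1) + (-4)(-1) + (2)(-1) = -1 = -1 ✓

x = -1, y = -1, z = -1


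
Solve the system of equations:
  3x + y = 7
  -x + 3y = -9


Using Cramer's rule:
Determinant D = (3)(3) - (-1)(1) = 9 + 1 = 10
Dx = (7)(3) - (-9)(1) = 21 + 9 = 30
Dy = (3)(-9) - (-1)(7) = -27 + 7 = -20
x = Dx/D = 30/10 = 3
y = Dy/D = -20/10 = -2

x = 3, y = -2


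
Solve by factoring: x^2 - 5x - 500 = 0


We need two numbers that multiply to -500 and add to -5.
Those numbers are -25 and 20 (since (-25) * 20 = -500 and (-25) + 20 = -5).
So x^2 - 5x - 500 = (x - 25)(x + 20) = 0
Setting each factor to zero: x = 25 or x = -20

x = -20, x = 25


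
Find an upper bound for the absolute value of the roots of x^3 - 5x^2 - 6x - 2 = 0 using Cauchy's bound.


Cauchy's bound: all roots r satisfy |r| <= 1 + max(|a_i/a_n|) for i = 0,...,n-1
where a_n is the leading coefficient.

Coefficients: [1, -5, -6, -2]
Leading coefficient a_n = 1
Ratios |a_i/a_n|: 5, 6, 2
Maximum ratio: 6
Cauchy's bound: |r| <= 1 + 6 = 7

Upper bound = 7


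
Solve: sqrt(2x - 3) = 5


Square both sides: 2x - 3 = 5^2 = 25
2x = 25 + 3 = 28
x = 14
Check: sqrt(2*14 - 3) = sqrt(25) = 5 ✓

x = 14


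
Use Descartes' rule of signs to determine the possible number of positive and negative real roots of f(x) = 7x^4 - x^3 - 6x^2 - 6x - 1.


Descartes' rule of signs:

For positive roots, count sign changes in f(x) = 7x^4 - x^3 - 6x^2 - 6x - 1:
Signs of coefficients: +, -, -, -, -
Number of sign changes: 1
Possible positive real roots: 1

For negative roots, examine f(-x) = 7x^4 + x^3 - 6x^2 + 6x - 1:
Signs of coefficients: +, +, -, +, -
Number of sign changes: 3
Possible negative real roots: 3, 1

Positive roots: 1; Negative roots: 3 or 1


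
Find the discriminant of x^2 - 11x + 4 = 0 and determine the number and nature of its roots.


For ax^2 + bx + c = 0, discriminant D = b^2 - 4ac
Here a = 1, b = -11, c = 4
D = (-11)^2 - 4(1)(4) = 121 - 16 = 105

D = 105 > 0 but not a perfect square
The equation has 2 distinct real irrational roots.

Discriminant = 105, 2 distinct real irrational roots


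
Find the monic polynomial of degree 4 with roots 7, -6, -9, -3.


A monic polynomial with roots 7, -6, -9, -3 is:
p(x) = (x - 7)(x + 6)(x + 9)(x + 3)
After multiplying by (x - 7): x - 7
After multiplying by (x + 6): x^2 - x - 42
After multiplying by (x + 9): x^3 + 8x^2 - 51x - 378
After multiplying by (x + 3): x^4 + 11x^3 - 27x^2 - 531x - 1134

x^4 + 11x^3 - 27x^2 - 531x - 1134


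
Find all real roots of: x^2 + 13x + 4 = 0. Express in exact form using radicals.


Using the quadratic formula: x = (-b ± sqrt(b^2 - 4ac)) / (2a)
Here a = 1, b = 13, c = 4
Discriminant = b^2 - 4ac = 13^2 - 4(1)(4) = 169 - 16 = 153
Since discriminant = 153 > 0, there are two real roots.
x = (-13 ± 3*sqrt(17)) / 2
Numerically: x ≈ -0.3153 or x ≈ -12.6847

x = (-13 + 3*sqrt(17)) / 2 or x = (-13 - 3*sqrt(17)) / 2


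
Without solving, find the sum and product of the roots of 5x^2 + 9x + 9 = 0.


By Vieta's formulas for ax^2 + bx + c = 0:
  Sum of roots = -b/a
  Product of roots = c/a

Here a = 5, b = 9, c = 9
Sum = -(9)/5 = -9/5
Product = 9/5 = 9/5

Sum = -9/5, Product = 9/5


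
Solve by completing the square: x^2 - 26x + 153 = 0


Start: x^2 - 26x + 153 = 0
Move constant: x^2 - 26x = -153
Half of -26 is -13, squared is 169
Add 169 to both sides: x^2 - 26x + 169 = 16
(x - 13)^2 = 16
x - 13 = ±4
x = 13 + 4 = 17 or x = 13 - 4 = 9

x = 9, x = 17


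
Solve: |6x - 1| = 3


An absolute value equation |expr| = 3 gives two cases:
Case 1: 6x - 1 = 3
  6x = 4, so x = 2/3
Case 2: 6x - 1 = -3
  6x = -2, so x = -1/3

x = -1/3, x = 2/3


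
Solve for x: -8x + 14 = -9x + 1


Starting with: -8x + 14 = -9x + 1
Move all x terms to left: (-8 + 9)x = 1 - 14
Simplify: x = -13
Divide both sides by 1: x = -13

x = -13


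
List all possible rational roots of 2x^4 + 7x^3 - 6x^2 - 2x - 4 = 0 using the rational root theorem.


Rational root theorem: possible roots are ±p/q where:
  p divides the constant term (-4): p ∈ {1, 2, 4}
  q divides the leading coefficient (2): q ∈ {1, 2}

All possible rational roots: -4, -2, -1, -1/2, 1/2, 1, 2, 4

-4, -2, -1, -1/2, 1/2, 1, 2, 4


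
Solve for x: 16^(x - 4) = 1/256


Express both sides with the same base.
1/256 = 16^(-2)
Since the bases match, equate exponents: x - 4 = -2
So x = -2 - (-4) = 2

x = 2


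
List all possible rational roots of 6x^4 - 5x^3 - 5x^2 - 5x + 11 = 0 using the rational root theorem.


Rational root theorem: possible roots are ±p/q where:
  p divides the constant term (11): p ∈ {1, 11}
  q divides the leading coefficient (6): q ∈ {1, 2, 3, 6}

All possible rational roots: -11, -11/2, -11/3, -11/6, -1, -1/2, -1/3, -1/6, 1/6, 1/3, 1/2, 1, 11/6, 11/3, 11/2, 11

-11, -11/2, -11/3, -11/6, -1, -1/2, -1/3, -1/6, 1/6, 1/3, 1/2, 1, 11/6, 11/3, 11/2, 11


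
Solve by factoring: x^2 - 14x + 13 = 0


We need two numbers that multiply to 13 and add to -14.
Those numbers are -1 and -13 (since (-1) * (-13) = 13 and (-1) + (-13) = -14).
So x^2 - 14x + 13 = (x - 1)(x - 13) = 0
Setting each factor to zero: x = 1 or x = 13

x = 1, x = 13


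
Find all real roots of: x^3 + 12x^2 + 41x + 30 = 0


Let p(x) = x^3 + 12x^2 + 41x + 30. By the rational root theorem (leading coefficient 1), any rational root is an integer divisor of 30: try ±1, ±2, ... in turn.
Test x = 1: value = 84 ≠ 0.
Test x = -1: value = 0 ✓, so (x + 1) is a factor.
Synthetic division by (x + 1): bring down 1; 1(-1) + 12 = 11; 11(-1) + 41 = 30; 30(-1) + 30 = 0 → quotient x^2 + 11x + 30, remainder 0.
Solve the quadratic x^2 + 11x + 30 = 0: discriminant = 11^2 - 4(1)(30) = 121 - 120 = 1.
sqrt(1) = 1, so x = (-11 ± 1)/2: x = -5 or x = -6.

x = -6, x = -5, x = -1


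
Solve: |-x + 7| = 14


An absolute value equation |expr| = 14 gives two cases:
Case 1: -x + 7 = 14
  -x = 7, so x = -7
Case 2: -x + 7 = -14
  -x = -21, so x = 21

x = -7, x = 21


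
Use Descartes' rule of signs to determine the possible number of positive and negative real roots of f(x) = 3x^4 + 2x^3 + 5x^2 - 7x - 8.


Descartes' rule of signs:

For positive roots, count sign changes in f(x) = 3x^4 + 2x^3 + 5x^2 - 7x - 8:
Signs of coefficients: +, +, +, -, -
Number of sign changes: 1
Possible positive real roots: 1

For negative roots, examine f(-x) = 3x^4 - 2x^3 + 5x^2 + 7x - 8:
Signs of coefficients: +, -, +, +, -
Number of sign changes: 3
Possible negative real roots: 3, 1

Positive roots: 1; Negative roots: 3 or 1


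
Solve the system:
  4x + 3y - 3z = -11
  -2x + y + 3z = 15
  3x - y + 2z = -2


Using Cramer's rule. Expand each determinant along the first row.
D  = 4*[1*2 - 3*(-1)] - 3*[(-2)*2 - 3*3] + (-3)*[(-2)*(-1) - 1*3]
  = 4*(5) - 3*(-13) + (-3)*(-1) = 62
Dx = (-11)*[1*2 - 3*(-1)] - 3*[15*2 - 3*(-2)] + (-3)*[15*(-1) - 1*(-2)]
  = (-11)*(5) - 3*(36) + (-3)*(-13) = -124
Dy = 4*[15*2 - 3*(-2)] - (-11)*[(-2)*2 - 3*3] + (-3)*[(-2)*(-2) - 15*3]
  = 4*(36) - (-11)*(-13) + (-3)*(-41) = 124
Dz = 4*[1*(-2) - 15*(-1)] - 3*[(-2)*(-2) - 15*3] + (-11)*[(-2)*(-1) - 1*3]
  = 4*(13) - 3*(-41) + (-11)*(-1) = 186
x = Dx/D = -124/62 = -2, y = Dy/D = 124/62 = 2, z = Dz/D = 186/62 = 3
Check eq1: (4)(-2) + (3)(2) + (-3)(3) = -11 = -11 ✓
Check eq2: (-2)(-2) + (1)(2) + (3)(3) = 15 = 15 ✓
Check eq3: (3)(-2) + (-1)(2) + (2)(3) = -2 = -2 ✓

x = -2, y = 2, z = 3


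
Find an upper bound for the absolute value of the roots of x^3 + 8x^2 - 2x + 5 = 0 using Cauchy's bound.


Cauchy's bound: all roots r satisfy |r| <= 1 + max(|a_i/a_n|) for i = 0,...,n-1
where a_n is the leading coefficient.

Coefficients: [1, 8, -2, 5]
Leading coefficient a_n = 1
Ratios |a_i/a_n|: 8, 2, 5
Maximum ratio: 8
Cauchy's bound: |r| <= 1 + 8 = 9

Upper bound = 9


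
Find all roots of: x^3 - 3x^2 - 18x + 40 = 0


Let p(x) = x^3 - 3x^2 - 18x + 40. By the rational root theorem (leading coefficient 1), any rational root is an integer divisor of 40: try ±1, ±2, ... in turn.
Test x = 1: value = 20 ≠ 0.
Test x = -1: value = 54 ≠ 0.
Test x = 2: value = 0 ✓, so (x - 2) is a factor.
Synthetic division by (x - 2): bring down 1; 1(2) - 3 = -1; (-1)(2) - 18 = -20; (-20)(2) + 40 = 0 → quotient x^2 - x - 20, remainder 0.
Solve the quadratic x^2 - x - 20 = 0: discriminant = (-1)^2 - 4(1)(-20) = 1 + 80 = 81.
sqrt(81) = 9, so x = (1 ± 9)/2: x = 5 or x = -4.
Collecting all roots found:

x = -4, x = 2, x = 5


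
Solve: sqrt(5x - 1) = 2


Square both sides: 5x - 1 = 2^2 = 4
5x = 4 + 1 = 5
x = 1
Check: sqrt(5*1 - 1) = sqrt(4) = 2 ✓

x = 1


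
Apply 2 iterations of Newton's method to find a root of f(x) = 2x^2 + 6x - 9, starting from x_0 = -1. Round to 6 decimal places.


Newton's method: x_(n+1) = x_n - f(x_n)/f'(x_n)
f(x) = 2x^2 + 6x - 9
f'(x) = 4x + 6

Iteration 1:
  f(-1.000000) = -13.000000
  f'(-1.000000) = 2.000000
  x_1 = -1.000000 - (-13.000000)/(2.000000) = 5.500000

Iteration 2:
  f(5.500000) = 84.500000
  f'(5.500000) = 28.000000
  x_2 = 5.500000 - (84.500000)/(28.000000) = 2.482143

x_2 = 2.482143


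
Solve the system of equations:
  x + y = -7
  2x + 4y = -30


Using Cramer's rule:
Determinant D = (1)(4) - (2)(1) = 4 - 2 = 2
Dx = (-7)(4) - (-30)(1) = -28 + 30 = 2
Dy = (1)(-30) - (2)(-7) = -30 + 14 = -16
x = Dx/D = 2/2 = 1
y = Dy/D = -16/2 = -8

x = 1, y = -8


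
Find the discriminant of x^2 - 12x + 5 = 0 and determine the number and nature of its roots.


For ax^2 + bx + c = 0, discriminant D = b^2 - 4ac
Here a = 1, b = -12, c = 5
D = (-12)^2 - 4(1)(5) = 144 - 20 = 124

D = 124 > 0 but not a perfect square
The equation has 2 distinct real irrational roots.

Discriminant = 124, 2 distinct real irrational roots


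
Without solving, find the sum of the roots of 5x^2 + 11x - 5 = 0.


By Vieta's formulas for ax^2 + bx + c = 0:
  Sum of roots = -b/a
  Product of roots = c/a

Here a = 5, b = 11, c = -5
Sum = -(11)/5 = -11/5
Product = -5/5 = -1

Sum = -11/5


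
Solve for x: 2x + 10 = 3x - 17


Starting with: 2x + 10 = 3x - 17
Move all x terms to left: (2 - 3)x = -17 - 10
Simplify: -x = -27
Divide both sides by -1: x = 27

x = 27


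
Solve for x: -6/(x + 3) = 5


Multiply both sides by (x + 3): -6 = 5(x + 3)
Distribute: -6 = 5x + 15
5x = -6 - 15 = -21
x = -21/5

x = -21/5


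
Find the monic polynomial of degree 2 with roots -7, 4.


A monic polynomial with roots -7, 4 is:
p(x) = (x + 7)(x - 4)
After multiplying by (x + 7): x + 7
After multiplying by (x - 4): x^2 + 3x - 28

x^2 + 3x - 28


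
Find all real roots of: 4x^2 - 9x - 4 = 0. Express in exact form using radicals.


Using the quadratic formula: x = (-b ± sqrt(b^2 - 4ac)) / (2a)
Here a = 4, b = -9, c = -4
Discriminant = b^2 - 4ac = (-9)^2 - 4(4)(-4) = 81 + 64 = 145
Since discriminant = 145 > 0, there are two real roots.
x = (9 ± sqrt(145)) / 8
Numerically: x ≈ 2.6302 or x ≈ -0.3802

x = (9 + sqrt(145)) / 8 or x = (9 - sqrt(145)) / 8


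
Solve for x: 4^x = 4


Express both sides with the same base.
4 = 4^1
Since the bases match: x = 1

x = 1


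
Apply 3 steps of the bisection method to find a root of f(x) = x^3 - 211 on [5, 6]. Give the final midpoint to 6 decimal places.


f(x) = x^3 - 211
f(5) = -86 < 0
f(6) = 5 > 0

Step 1: midpoint = (5.000000 + 6.000000)/2 = 5.500000
  f(5.500000) = -44.625000
  f(mid) < 0, so root is in [5.500000, 6.000000]

Step 2: midpoint = (5.500000 + 6.000000)/2 = 5.750000
  f(5.750000) = -20.890625
  f(mid) < 0, so root is in [5.750000, 6.000000]

Step 3: midpoint = (5.750000 + 6.000000)/2 = 5.875000
  f(5.875000) = -8.220703
  f(mid) < 0, so root is in [5.875000, 6.000000]

midpoint = 5.875000


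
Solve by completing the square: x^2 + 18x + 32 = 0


Start: x^2 + 18x + 32 = 0
Move constant: x^2 + 18x = -32
Half of 18 is 9, squared is 81
Add 81 to both sides: x^2 + 18x + 81 = 49
(x + 9)^2 = 49
x + 9 = ±7
x = -9 + 7 = -2 or x = -9 - 7 = -16

x = -16, x = -2


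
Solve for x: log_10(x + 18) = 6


Convert to exponential form: x + 18 = 10^6 = 1000000
x = 1000000 - 18 = 999982
Check: log_10(999982 + 18) = log_10(1000000) = log_10(1000000) = 6 ✓

x = 999982


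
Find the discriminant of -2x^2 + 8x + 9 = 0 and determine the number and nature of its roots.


For ax^2 + bx + c = 0, discriminant D = b^2 - 4ac
Here a = -2, b = 8, c = 9
D = (8)^2 - 4(-2)(9) = 64 + 72 = 136

D = 136 > 0 but not a perfect square
The equation has 2 distinct real irrational roots.

Discriminant = 136, 2 distinct real irrational roots


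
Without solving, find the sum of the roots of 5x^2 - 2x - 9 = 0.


By Vieta's formulas for ax^2 + bx + c = 0:
  Sum of roots = -b/a
  Product of roots = c/a

Here a = 5, b = -2, c = -9
Sum = -(-2)/5 = 2/5
Product = -9/5 = -9/5

Sum = 2/5


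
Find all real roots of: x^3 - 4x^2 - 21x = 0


The constant term is 0, so x = 0 is a root. Factor out x:
  x(x^2 - 4x - 21) = 0
Solve the quadratic x^2 - 4x - 21 = 0: discriminant = (-4)^2 - 4(1)(-21) = 16 + 84 = 100.
sqrt(100) = 10, so x = (4 ± 10)/2: x = 7 or x = -3.

x = -3, x = 0, x = 7


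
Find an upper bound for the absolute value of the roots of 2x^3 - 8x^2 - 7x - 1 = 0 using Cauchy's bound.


Cauchy's bound: all roots r satisfy |r| <= 1 + max(|a_i/a_n|) for i = 0,...,n-1
where a_n is the leading coefficient.

Coefficients: [2, -8, -7, -1]
Leading coefficient a_n = 2
Ratios |a_i/a_n|: 4, 7/2, 1/2
Maximum ratio: 4
Cauchy's bound: |r| <= 1 + 4 = 5

Upper bound = 5


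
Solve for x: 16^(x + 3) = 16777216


Express both sides with the same base.
16777216 = 16^6
Since the bases match, equate exponents: x + 3 = 6
So x = 6 - (3) = 3

x = 3


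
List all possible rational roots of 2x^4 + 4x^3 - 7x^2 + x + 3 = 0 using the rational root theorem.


Rational root theorem: possible roots are ±p/q where:
  p divides the constant term (3): p ∈ {1, 3}
  q divides the leading coefficient (2): q ∈ {1, 2}

All possible rational roots: -3, -3/2, -1, -1/2, 1/2, 1, 3/2, 3

-3, -3/2, -1, -1/2, 1/2, 1, 3/2, 3


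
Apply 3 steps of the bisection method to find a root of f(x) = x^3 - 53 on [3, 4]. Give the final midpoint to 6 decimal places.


f(x) = x^3 - 53
f(3) = -26 < 0
f(4) = 11 > 0

Step 1: midpoint = (3.000000 + 4.000000)/2 = 3.500000
  f(3.500000) = -10.125000
  f(mid) < 0, so root is in [3.500000, 4.000000]

Step 2: midpoint = (3.500000 + 4.000000)/2 = 3.750000
  f(3.750000) = -0.265625
  f(mid) < 0, so root is in [3.750000, 4.000000]

Step 3: midpoint = (3.750000 + 4.000000)/2 = 3.875000
  f(3.875000) = 5.185547
  f(mid) > 0, so root is in [3.750000, 3.875000]

midpoint = 3.875000


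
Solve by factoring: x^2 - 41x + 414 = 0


We need two numbers that multiply to 414 and add to -41.
Those numbers are -23 and -18 (since (-23) * (-18) = 414 and (-23) + (-18) = -41).
So x^2 - 41x + 414 = (x - 23)(x - 18) = 0
Setting each factor to zero: x = 23 or x = 18

x = 18, x = 23


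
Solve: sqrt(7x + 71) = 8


Square both sides: 7x + 71 = 8^2 = 64
7x = 64 - 71 = -7
x = -1
Check: sqrt(7*(-1) + 71) = sqrt(64) = 8 ✓

x = -1


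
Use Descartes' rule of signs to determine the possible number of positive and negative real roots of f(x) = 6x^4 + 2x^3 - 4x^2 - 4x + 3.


Descartes' rule of signs:

For positive roots, count sign changes in f(x) = 6x^4 + 2x^3 - 4x^2 - 4x + 3:
Signs of coefficients: +, +, -, -, +
Number of sign changes: 2
Possible positive real roots: 2, 0

For negative roots, examine f(-x) = 6x^4 - 2x^3 - 4x^2 + 4x + 3:
Signs of coefficients: +, -, -, +, +
Number of sign changes: 2
Possible negative real roots: 2, 0

Positive roots: 2 or 0; Negative roots: 2 or 0


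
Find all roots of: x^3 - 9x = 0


The constant term is 0, so x = 0 is a root. Factor out x:
  x^2 - 9 = 0
Solve the quadratic x^2 - 9 = 0: discriminant = 0^2 - 4(1)(-9) = 0 + 36 = 36.
sqrt(36) = 6, so x = (0 ± 6)/2: x = 3 or x = -3.
Collecting all roots found:

x = -3, x = 0, x = 3


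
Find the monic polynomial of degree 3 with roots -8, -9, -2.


A monic polynomial with roots -8, -9, -2 is:
p(x) = (x + 8)(x + 9)(x + 2)
After multiplying by (x + 8): x + 8
After multiplying by (x + 9): x^2 + 17x + 72
After multiplying by (x + 2): x^3 + 19x^2 + 106x + 144

x^3 + 19x^2 + 106x + 144


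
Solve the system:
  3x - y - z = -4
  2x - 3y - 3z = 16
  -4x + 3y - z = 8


Using Cramer's rule. Expand each determinant along the first row.
D  = 3*[(-3)*(-1) - (-3)*3] - (-1)*[2*(-1) - (-3)*(-4)] + (-1)*[2*3 - (-3)*(-4)]
  = 3*(12) - (-1)*(-14) + (-1)*(-6) = 28
Dx = (-4)*[(-3)*(-1) - (-3)*3] - (-1)*[16*(-1) - (-3)*8] + (-1)*[16*3 - (-3)*8]
  = (-4)*(12) - (-1)*(8) + (-1)*(72) = -112
Dy = 3*[16*(-1) - (-3)*8] - (-4)*[2*(-1) - (-3)*(-4)] + (-1)*[2*8 - 16*(-4)]
  = 3*(8) - (-4)*(-14) + (-1)*(80) = -112
Dz = 3*[(-3)*8 - 16*3] - (-1)*[2*8 - 16*(-4)] + (-4)*[2*3 - (-3)*(-4)]
  = 3*(-72) - (-1)*(80) + (-4)*(-6) = -112
x = Dx/D = -112/28 = -4, y = Dy/D = -112/28 = -4, z = Dz/D = -112/28 = -4
Check eq1: (3)(-4) + (-1)(-4) + (-1)(-4) = -4 = -4 ✓
Check eq2: (2)(-4) + (-3)(-4) + (-3)(-4) = 16 = 16 ✓
Check eq3: (-4)(-4) + (3)(-4) + (-1)(-4) = 8 = 8 ✓

x = -4, y = -4, z = -4


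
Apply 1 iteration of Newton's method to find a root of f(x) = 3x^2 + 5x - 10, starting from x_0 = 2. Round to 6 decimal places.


Newton's method: x_(n+1) = x_n - f(x_n)/f'(x_n)
f(x) = 3x^2 + 5x - 10
f'(x) = 6x + 5

Iteration 1:
  f(2.000000) = 12.000000
  f'(2.000000) = 17.000000
  x_1 = 2.000000 - (12.000000)/(17.000000) = 1.294118

x_1 = 1.294118


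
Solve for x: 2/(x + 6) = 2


Multiply both sides by (x + 6): 2 = 2(x + 6)
Distribute: 2 = 2x + 12
2x = 2 - 12 = -10
x = -5

x = -5


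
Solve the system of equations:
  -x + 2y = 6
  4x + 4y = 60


Using Cramer's rule:
Determinant D = (-1)(4) - (4)(2) = -4 - 8 = -12
Dx = (6)(4) - (60)(2) = 24 - 120 = -96
Dy = (-1)(60) - (4)(6) = -60 - 24 = -84
x = Dx/D = -96/-12 = 8
y = Dy/D = -84/-12 = 7

x = 8, y = 7


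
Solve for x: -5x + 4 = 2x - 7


Starting with: -5x + 4 = 2x - 7
Move all x terms to left: (-5 - 2)x = -7 - 4
Simplify: -7x = -11
Divide both sides by -7: x = 11/7

x = 11/7


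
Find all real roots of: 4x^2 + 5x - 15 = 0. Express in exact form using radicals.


Using the quadratic formula: x = (-b ± sqrt(b^2 - 4ac)) / (2a)
Here a = 4, b = 5, c = -15
Discriminant = b^2 - 4ac = 5^2 - 4(4)(-15) = 25 + 240 = 265
Since discriminant = 265 > 0, there are two real roots.
x = (-5 ± sqrt(265)) / 8
Numerically: x ≈ 1.4099 or x ≈ -2.6599

x = (-5 + sqrt(265)) / 8 or x = (-5 - sqrt(265)) / 8


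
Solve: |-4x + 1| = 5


An absolute value equation |expr| = 5 gives two cases:
Case 1: -4x + 1 = 5
  -4x = 4, so x = -1
Case 2: -4x + 1 = -5
  -4x = -6, so x = 3/2

x = -1, x = 3/2


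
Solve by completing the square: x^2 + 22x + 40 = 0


Start: x^2 + 22x + 40 = 0
Move constant: x^2 + 22x = -40
Half of 22 is 11, squared is 121
Add 121 to both sides: x^2 + 22x + 121 = 81
(x + 11)^2 = 81
x + 11 = ±9
x = -11 + 9 = -2 or x = -11 - 9 = -20

x = -20, x = -2


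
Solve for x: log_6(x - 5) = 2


Convert to exponential form: x - 5 = 6^2 = 36
x = 36 + 5 = 41
Check: log_6(41 - 5) = log_6(36) = log_6(36) = 2 ✓

x = 41


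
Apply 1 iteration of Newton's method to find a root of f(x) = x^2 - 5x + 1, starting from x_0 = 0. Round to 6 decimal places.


Newton's method: x_(n+1) = x_n - f(x_n)/f'(x_n)
f(x) = x^2 - 5x + 1
f'(x) = 2x - 5

Iteration 1:
  f(0.000000) = 1.000000
  f'(0.000000) = -5.000000
  x_1 = 0.000000 - (1.000000)/(-5.000000) = 0.200000

x_1 = 0.200000


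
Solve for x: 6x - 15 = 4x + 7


Starting with: 6x - 15 = 4x + 7
Move all x terms to left: (6 - 4)x = 7 + 15
Simplify: 2x = 22
Divide both sides by 2: x = 11

x = 11


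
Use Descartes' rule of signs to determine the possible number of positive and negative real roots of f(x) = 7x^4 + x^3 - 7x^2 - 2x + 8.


Descartes' rule of signs:

For positive roots, count sign changes in f(x) = 7x^4 + x^3 - 7x^2 - 2x + 8:
Signs of coefficients: +, +, -, -, +
Number of sign changes: 2
Possible positive real roots: 2, 0

For negative roots, examine f(-x) = 7x^4 - x^3 - 7x^2 + 2x + 8:
Signs of coefficients: +, -, -, +, +
Number of sign changes: 2
Possible negative real roots: 2, 0

Positive roots: 2 or 0; Negative roots: 2 or 0


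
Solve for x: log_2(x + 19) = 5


Convert to exponential form: x + 19 = 2^5 = 32
x = 32 - 19 = 13
Check: log_2(13 + 19) = log_2(32) = log_2(32) = 5 ✓

x = 13


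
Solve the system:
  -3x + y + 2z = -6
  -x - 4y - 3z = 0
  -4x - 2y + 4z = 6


Using Cramer's rule. Expand each determinant along the first row.
D  = (-3)*[(-4)*4 - (-3)*(-2)] - 1*[(-1)*4 - (-3)*(-4)] + 2*[(-1)*(-2) - (-4)*(-4)]
  = (-3)*(-22) - 1*(-16) + 2*(-14) = 54
Dx = (-6)*[(-4)*4 - (-3)*(-2)] - 1*[0*4 - (-3)*6] + 2*[0*(-2) - (-4)*6]
  = (-6)*(-22) - 1*(18) + 2*(24) = 162
Dy = (-3)*[0*4 - (-3)*6] - (-6)*[(-1)*4 - (-3)*(-4)] + 2*[(-1)*6 - 0*(-4)]
  = (-3)*(18) - (-6)*(-16) + 2*(-6) = -162
Dz = (-3)*[(-4)*6 - 0*(-2)] - 1*[(-1)*6 - 0*(-4)] + (-6)*[(-1)*(-2) - (-4)*(-4)]
  = (-3)*(-24) - 1*(-6) + (-6)*(-14) = 162
x = Dx/D = 162/54 = 3, y = Dy/D = -162/54 = -3, z = Dz/D = 162/54 = 3
Check eq1: (-3)(3) + (1)(-3) + (2)(3) = -6 = -6 ✓
Check eq2: (-1)(3) + (-4)(-3) + (-3)(3) = 0 = 0 ✓
Check eq3: (-4)(3) + (-2)(-3) + (4)(3) = 6 = 6 ✓

x = 3, y = -3, z = 3


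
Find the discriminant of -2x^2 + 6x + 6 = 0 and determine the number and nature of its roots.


For ax^2 + bx + c = 0, discriminant D = b^2 - 4ac
Here a = -2, b = 6, c = 6
D = (6)^2 - 4(-2)(6) = 36 + 48 = 84

D = 84 > 0 but not a perfect square
The equation has 2 distinct real irrational roots.

Discriminant = 84, 2 distinct real irrational roots


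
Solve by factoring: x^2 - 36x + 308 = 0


We need two numbers that multiply to 308 and add to -36.
Those numbers are -14 and -22 (since (-14) * (-22) = 308 and (-14) + (-22) = -36).
So x^2 - 36x + 308 = (x - 14)(x - 22) = 0
Setting each factor to zero: x = 14 or x = 22

x = 14, x = 22


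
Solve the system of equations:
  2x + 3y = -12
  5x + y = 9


Using Cramer's rule:
Determinant D = (2)(1) - (5)(3) = 2 - 15 = -13
Dx = (-12)(1) - (9)(3) = -12 - 27 = -39
Dy = (2)(9) - (5)(-12) = 18 + 60 = 78
x = Dx/D = -39/-13 = 3
y = Dy/D = 78/-13 = -6

x = 3, y = -6


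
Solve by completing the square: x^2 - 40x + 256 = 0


Start: x^2 - 40x + 256 = 0
Move constant: x^2 - 40x = -256
Half of -40 is -20, squared is 400
Add 400 to both sides: x^2 - 40x + 400 = 144
(x - 20)^2 = 144
x - 20 = ±12
x = 20 + 12 = 32 or x = 20 - 12 = 8

x = 8, x = 32


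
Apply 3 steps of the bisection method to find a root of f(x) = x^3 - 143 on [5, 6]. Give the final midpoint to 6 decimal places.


f(x) = x^3 - 143
f(5) = -18 < 0
f(6) = 73 > 0

Step 1: midpoint = (5.000000 + 6.000000)/2 = 5.500000
  f(5.500000) = 23.375000
  f(mid) > 0, so root is in [5.000000, 5.500000]

Step 2: midpoint = (5.000000 + 5.500000)/2 = 5.250000
  f(5.250000) = 1.703125
  f(mid) > 0, so root is in [5.000000, 5.250000]

Step 3: midpoint = (5.000000 + 5.250000)/2 = 5.125000
  f(5.125000) = -8.388672
  f(mid) < 0, so root is in [5.125000, 5.250000]

midpoint = 5.125000


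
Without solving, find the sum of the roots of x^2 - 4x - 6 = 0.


By Vieta's formulas for ax^2 + bx + c = 0:
  Sum of roots = -b/a
  Product of roots = c/a

Here a = 1, b = -4, c = -6
Sum = -(-4)/1 = 4
Product = -6/1 = -6

Sum = 4


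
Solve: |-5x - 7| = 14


An absolute value equation |expr| = 14 gives two cases:
Case 1: -5x - 7 = 14
  -5x = 21, so x = -21/5
Case 2: -5x - 7 = -14
  -5x = -7, so x = 7/5

x = -21/5, x = 7/5


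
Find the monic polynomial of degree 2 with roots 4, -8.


A monic polynomial with roots 4, -8 is:
p(x) = (x - 4)(x + 8)
After multiplying by (x - 4): x - 4
After multiplying by (x + 8): x^2 + 4x - 32

x^2 + 4x - 32


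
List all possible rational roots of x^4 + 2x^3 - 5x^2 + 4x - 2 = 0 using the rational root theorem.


Rational root theorem: possible roots are ±p/q where:
  p divides the constant term (-2): p ∈ {1, 2}
  q divides the leading coefficient (1): q ∈ {1}

All possible rational roots: -2, -1, 1, 2

-2, -1, 1, 2


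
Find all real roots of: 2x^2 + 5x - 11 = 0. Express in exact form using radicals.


Using the quadratic formula: x = (-b ± sqrt(b^2 - 4ac)) / (2a)
Here a = 2, b = 5, c = -11
Discriminant = b^2 - 4ac = 5^2 - 4(2)(-11) = 25 + 88 = 113
Since discriminant = 113 > 0, there are two real roots.
x = (-5 ± sqrt(113)) / 4
Numerically: x ≈ 1.4075 or x ≈ -3.9075

x = (-5 + sqrt(113)) / 4 or x = (-5 - sqrt(113)) / 4


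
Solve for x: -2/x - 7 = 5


Subtract -7 from both sides: -2/x = 12
Multiply both sides by x: -2 = 12 * x
Divide by 12: x = -1/6

x = -1/6


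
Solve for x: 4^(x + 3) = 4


Express both sides with the same base.
4 = 4^1
Since the bases match, equate exponents: x + 3 = 1
So x = 1 - (3) = -2

x = -2


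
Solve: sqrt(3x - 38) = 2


Square both sides: 3x - 38 = 2^2 = 4
3x = 4 + 38 = 42
x = 14
Check: sqrt(3*14 - 38) = sqrt(4) = 2 ✓

x = 14


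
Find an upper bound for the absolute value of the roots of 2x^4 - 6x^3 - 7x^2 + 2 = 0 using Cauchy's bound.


Cauchy's bound: all roots r satisfy |r| <= 1 + max(|a_i/a_n|) for i = 0,...,n-1
where a_n is the leading coefficient.

Coefficients: [2, -6, -7, 0, 2]
Leading coefficient a_n = 2
Ratios |a_i/a_n|: 3, 7/2, 0, 1
Maximum ratio: 7/2
Cauchy's bound: |r| <= 1 + 7/2 = 9/2

Upper bound = 9/2


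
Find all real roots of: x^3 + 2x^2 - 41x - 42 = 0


Let p(x) = x^3 + 2x^2 - 41x - 42. By the rational root theorem (leading coefficient 1), any rational root is an integer divisor of 42: try ±1, ±2, ... in turn.
Test x = 1: value = -80 ≠ 0.
Test x = -1: value = 0 ✓, so (x + 1) is a factor.
Synthetic division by (x + 1): bring down 1; 1(-1) + 2 = 1; 1(-1) - 41 = -42; (-42)(-1) - 42 = 0 → quotient x^2 + x - 42, remainder 0.
Solve the quadratic x^2 + x - 42 = 0: discriminant = 1^2 - 4(1)(-42) = 1 + 168 = 169.
sqrt(169) = 13, so x = (-1 ± 13)/2: x = 6 or x = -7.

x = -7, x = -1, x = 6


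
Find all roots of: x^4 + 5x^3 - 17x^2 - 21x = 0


The constant term is 0, so x = 0 is a root. Factor out x:
  x^3 + 5x^2 - 17x - 21 = 0
Let p(x) = x^3 + 5x^2 - 17x - 21. By the rational root theorem (leading coefficient 1), any rational root is an integer divisor of 21: try ±1, ±2, ... in turn.
Test x = 1: value = -32 ≠ 0.
Test x = -1: value = 0 ✓, so (x + 1) is a factor.
Synthetic division by (x + 1): bring down 1; 1(-1) + 5 = 4; 4(-1) - 17 = -21; (-21)(-1) - 21 = 0 → quotient x^2 + 4x - 21, remainder 0.
Solve the quadratic x^2 + 4x - 21 = 0: discriminant = 4^2 - 4(1)(-21) = 16 + 84 = 100.
sqrt(100) = 10, so x = (-4 ± 10)/2: x = 3 or x = -7.
Collecting all roots found:

x = -7, x = -1, x = 0, x = 3


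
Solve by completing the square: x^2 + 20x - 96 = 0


Start: x^2 + 20x - 96 = 0
Move constant: x^2 + 20x = 96
Half of 20 is 10, squared is 100
Add 100 to both sides: x^2 + 20x + 100 = 196
(x + 10)^2 = 196
x + 10 = ±14
x = -10 + 14 = 4 or x = -10 - 14 = -24

x = -24, x = 4


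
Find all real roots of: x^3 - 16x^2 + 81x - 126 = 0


Let p(x) = x^3 - 16x^2 + 81x - 126. By the rational root theorem (leading coefficient 1), any rational root is an integer divisor of 126: try ±1, ±2, ... in turn.
Test x = 1: value = -60 ≠ 0.
Test x = -1: value = -224 ≠ 0.
Test x = 2: value = -20 ≠ 0.
Test x = -2: value = -360 ≠ 0.
Test x = 3: value = 0 ✓, so (x - 3) is a factor.
Synthetic division by (x - 3): bring down 1; 1(3) - 16 = -13; (-13)(3) + 81 = 42; 42(3) - 126 = 0 → quotient x^2 - 13x + 42, remainder 0.
Solve the quadratic x^2 - 13x + 42 = 0: discriminant = (-13)^2 - 4(1)(42) = 169 - 168 = 1.
sqrt(1) = 1, so x = (13 ± 1)/2: x = 7 or x = 6.

x = 3, x = 6, x = 7


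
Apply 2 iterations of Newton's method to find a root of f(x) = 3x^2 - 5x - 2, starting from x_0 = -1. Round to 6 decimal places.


Newton's method: x_(n+1) = x_n - f(x_n)/f'(x_n)
f(x) = 3x^2 - 5x - 2
f'(x) = 6x - 5

Iteration 1:
  f(-1.000000) = 6.000000
  f'(-1.000000) = -11.000000
  x_1 = -1.000000 - (6.000000)/(-11.000000) = -0.454545

Iteration 2:
  f(-0.454545) = 0.892562
  f'(-0.454545) = -7.727273
  x_2 = -0.454545 - (0.892562)/(-7.727273) = -0.339037

x_2 = -0.339037
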